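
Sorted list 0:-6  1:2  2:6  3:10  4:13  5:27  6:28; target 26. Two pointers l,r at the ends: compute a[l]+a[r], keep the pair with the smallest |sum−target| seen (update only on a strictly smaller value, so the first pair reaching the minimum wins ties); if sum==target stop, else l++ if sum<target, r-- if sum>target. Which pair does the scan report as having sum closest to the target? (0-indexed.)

[0,6] -6+28=22 d=4 * → l++
[1,6] 2+28=30 d=4 → r--
[1,5] 2+27=29 d=3 * → r--
[1,4] 2+13=15 d=11 → l++
[2,4] 6+13=19 d=7 → l++
[3,4] 10+13=23 d=3 → l++

pair (2, 27) with sum 29 (|Δ|=3)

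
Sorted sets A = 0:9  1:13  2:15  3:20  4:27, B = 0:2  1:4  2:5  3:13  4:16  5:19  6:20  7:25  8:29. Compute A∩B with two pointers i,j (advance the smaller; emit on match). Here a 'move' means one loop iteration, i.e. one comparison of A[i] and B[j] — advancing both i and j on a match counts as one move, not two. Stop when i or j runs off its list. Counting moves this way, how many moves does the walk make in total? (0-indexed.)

i=0 j=0: 9>2, j++
i=0 j=1: 9>4, j++
i=0 j=2: 9>5, j++
i=0 j=3: 9<13, i++
i=1 j=3: 13==13 emit, i++,j++
i=2 j=4: 15<16, i++
i=3 j=4: 20>16, j++
i=3 j=5: 20>19, j++
i=3 j=6: 20==20 emit, i++,j++
i=4 j=7: 27>25, j++
i=4 j=8: 27<29, i++

11 moves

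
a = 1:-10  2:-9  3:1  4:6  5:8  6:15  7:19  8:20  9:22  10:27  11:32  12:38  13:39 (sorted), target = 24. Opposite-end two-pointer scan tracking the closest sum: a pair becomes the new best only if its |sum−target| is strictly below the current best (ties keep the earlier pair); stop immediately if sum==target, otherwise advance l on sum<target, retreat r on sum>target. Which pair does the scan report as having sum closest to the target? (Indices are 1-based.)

[1,13] -10+39=29 d=5 * → r--
[1,12] -10+38=28 d=4 * → r--
[1,11] -10+32=22 d=2 * → l++
[2,11] -9+32=23 d=1 * → l++
[3,11] 1+32=33 d=9 → r--
[3,10] 1+27=28 d=4 → r--
[3,9] 1+22=23 d=1 → l++
[4,9] 6+22=28 d=4 → r--
[4,8] 6+20=26 d=2 → r--
[4,7] 6+19=25 d=1 → r--
[4,6] 6+15=21 d=3 → l++
[5,6] 8+15=23 d=1 → l++

pair (-9, 32) with sum 23 (|Δ|=1)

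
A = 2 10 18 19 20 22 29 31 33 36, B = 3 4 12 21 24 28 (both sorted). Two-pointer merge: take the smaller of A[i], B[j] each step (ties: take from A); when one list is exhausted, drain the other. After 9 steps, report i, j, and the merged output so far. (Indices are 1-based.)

i=6, j=5, merged so far=[2, 3, 4, 10, 12, 18, 19, 20, 21]

i=1 j=1: A[i]=2<=B[j]=3 take 2, i++
i=2 j=1: A[i]=10>B[j]=3 take 3, j++
i=2 j=2: A[i]=10>B[j]=4 take 4, j++
i=2 j=3: A[i]=10<=B[j]=12 take 10, i++
i=3 j=3: A[i]=18>B[j]=12 take 12, j++
i=3 j=4: A[i]=18<=B[j]=21 take 18, i++
i=4 j=4: A[i]=19<=B[j]=21 take 19, i++
i=5 j=4: A[i]=20<=B[j]=21 take 20, i++
i=6 j=4: A[i]=22>B[j]=21 take 21, j++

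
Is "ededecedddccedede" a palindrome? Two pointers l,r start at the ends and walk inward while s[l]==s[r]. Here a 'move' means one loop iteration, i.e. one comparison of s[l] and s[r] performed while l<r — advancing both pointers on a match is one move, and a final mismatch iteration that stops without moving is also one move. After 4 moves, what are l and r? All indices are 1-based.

l=5, r=13

l=1 r=17: 'e'=='e', l++,r--
l=2 r=16: 'd'=='d', l++,r--
l=3 r=15: 'e'=='e', l++,r--
l=4 r=14: 'd'=='d', l++,r--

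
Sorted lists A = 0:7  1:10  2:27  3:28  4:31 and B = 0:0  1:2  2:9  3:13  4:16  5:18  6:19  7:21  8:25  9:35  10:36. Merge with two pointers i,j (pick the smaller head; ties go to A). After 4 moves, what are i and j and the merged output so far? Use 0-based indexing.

i=1, j=3, merged so far=[0, 2, 7, 9]

i=0 j=0: A[i]=7>B[j]=0 take 0, j++
i=0 j=1: A[i]=7>B[j]=2 take 2, j++
i=0 j=2: A[i]=7<=B[j]=9 take 7, i++
i=1 j=2: A[i]=10>B[j]=9 take 9, j++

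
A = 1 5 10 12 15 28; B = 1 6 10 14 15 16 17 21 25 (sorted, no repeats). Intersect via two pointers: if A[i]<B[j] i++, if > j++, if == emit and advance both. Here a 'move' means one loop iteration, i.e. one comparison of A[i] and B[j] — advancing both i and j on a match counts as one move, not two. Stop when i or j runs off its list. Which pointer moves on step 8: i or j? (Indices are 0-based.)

[i=0,j=0] 1==1 emit → i++,j++
[i=1,j=1] 5<6 → i++
[i=2,j=1] 10>6 → j++
[i=2,j=2] 10==10 emit → i++,j++
[i=3,j=3] 12<14 → i++
[i=4,j=3] 15>14 → j++
[i=4,j=4] 15==15 emit → i++,j++
[i=5,j=5] 28>16 → j++

j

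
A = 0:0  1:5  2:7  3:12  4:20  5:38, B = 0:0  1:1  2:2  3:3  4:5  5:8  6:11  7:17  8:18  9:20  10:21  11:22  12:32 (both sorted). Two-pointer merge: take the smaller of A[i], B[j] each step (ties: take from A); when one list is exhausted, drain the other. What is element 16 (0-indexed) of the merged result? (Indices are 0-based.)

i=0 j=0: A[i]=0<=B[j]=0 take 0, i++
i=1 j=0: A[i]=5>B[j]=0 take 0, j++
i=1 j=1: A[i]=5>B[j]=1 take 1, j++
i=1 j=2: A[i]=5>B[j]=2 take 2, j++
i=1 j=3: A[i]=5>B[j]=3 take 3, j++
i=1 j=4: A[i]=5<=B[j]=5 take 5, i++
i=2 j=4: A[i]=7>B[j]=5 take 5, j++
i=2 j=5: A[i]=7<=B[j]=8 take 7, i++
i=3 j=5: A[i]=12>B[j]=8 take 8, j++
i=3 j=6: A[i]=12>B[j]=11 take 11, j++
i=3 j=7: A[i]=12<=B[j]=17 take 12, i++
i=4 j=7: A[i]=20>B[j]=17 take 17, j++
i=4 j=8: A[i]=20>B[j]=18 take 18, j++
i=4 j=9: A[i]=20<=B[j]=20 take 20, i++
i=5 j=9: A[i]=38>B[j]=20 take 20, j++
i=5 j=10: A[i]=38>B[j]=21 take 21, j++
i=5 j=11: A[i]=38>B[j]=22 take 22, j++
i=5 j=12: A[i]=38>B[j]=32 take 32, j++
i=5 j=13: B done, take A[i]=38, i++

merged[16] = 22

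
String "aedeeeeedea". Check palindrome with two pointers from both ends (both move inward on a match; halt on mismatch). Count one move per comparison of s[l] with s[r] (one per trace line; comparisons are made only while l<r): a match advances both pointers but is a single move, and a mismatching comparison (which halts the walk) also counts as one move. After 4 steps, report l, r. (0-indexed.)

l=0 r=10: 'a'=='a', l++,r--
l=1 r=9: 'e'=='e', l++,r--
l=2 r=8: 'd'=='d', l++,r--
l=3 r=7: 'e'=='e', l++,r--

l=4, r=6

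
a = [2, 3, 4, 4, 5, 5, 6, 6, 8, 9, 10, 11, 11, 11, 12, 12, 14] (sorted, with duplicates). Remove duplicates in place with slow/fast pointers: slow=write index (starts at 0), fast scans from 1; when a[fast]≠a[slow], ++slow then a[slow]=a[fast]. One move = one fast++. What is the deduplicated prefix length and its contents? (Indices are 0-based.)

length 11; prefix = [2, 3, 4, 5, 6, 8, 9, 10, 11, 12, 14]

(s=0,f=1) a[fast]=3≠a[slow]=2 write a[1]=3 → slow++,fast++
(s=1,f=2) a[fast]=4≠a[slow]=3 write a[2]=4 → slow++,fast++
(s=2,f=3) a[fast]=4=a[slow] dup → fast++
(s=2,f=4) a[fast]=5≠a[slow]=4 write a[3]=5 → slow++,fast++
(s=3,f=5) a[fast]=5=a[slow] dup → fast++
(s=3,f=6) a[fast]=6≠a[slow]=5 write a[4]=6 → slow++,fast++
(s=4,f=7) a[fast]=6=a[slow] dup → fast++
(s=4,f=8) a[fast]=8≠a[slow]=6 write a[5]=8 → slow++,fast++
(s=5,f=9) a[fast]=9≠a[slow]=8 write a[6]=9 → slow++,fast++
(s=6,f=10) a[fast]=10≠a[slow]=9 write a[7]=10 → slow++,fast++
(s=7,f=11) a[fast]=11≠a[slow]=10 write a[8]=11 → slow++,fast++
(s=8,f=12) a[fast]=11=a[slow] dup → fast++
(s=8,f=13) a[fast]=11=a[slow] dup → fast++
(s=8,f=14) a[fast]=12≠a[slow]=11 write a[9]=12 → slow++,fast++
(s=9,f=15) a[fast]=12=a[slow] dup → fast++
(s=9,f=16) a[fast]=14≠a[slow]=12 write a[10]=14 → slow++,fast++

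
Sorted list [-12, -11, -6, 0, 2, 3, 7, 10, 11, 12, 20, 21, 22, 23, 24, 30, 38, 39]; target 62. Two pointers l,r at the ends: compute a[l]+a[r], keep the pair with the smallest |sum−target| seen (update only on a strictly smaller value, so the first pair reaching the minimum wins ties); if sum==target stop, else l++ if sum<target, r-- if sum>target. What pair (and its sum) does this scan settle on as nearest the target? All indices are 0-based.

[0,17] -12+39=27 d=35 * → l++
[1,17] -11+39=28 d=34 * → l++
[2,17] -6+39=33 d=29 * → l++
[3,17] 0+39=39 d=23 * → l++
[4,17] 2+39=41 d=21 * → l++
[5,17] 3+39=42 d=20 * → l++
[6,17] 7+39=46 d=16 * → l++
[7,17] 10+39=49 d=13 * → l++
[8,17] 11+39=50 d=12 * → l++
[9,17] 12+39=51 d=11 * → l++
[10,17] 20+39=59 d=3 * → l++
[11,17] 21+39=60 d=2 * → l++
[12,17] 22+39=61 d=1 * → l++
[13,17] 23+39=62 d=0 * → stop

pair (23, 39) with sum 62 (|Δ|=0)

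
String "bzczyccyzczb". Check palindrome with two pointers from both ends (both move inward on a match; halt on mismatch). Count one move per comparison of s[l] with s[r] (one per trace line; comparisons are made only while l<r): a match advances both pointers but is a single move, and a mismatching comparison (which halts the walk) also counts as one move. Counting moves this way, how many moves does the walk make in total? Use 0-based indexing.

6 moves

[0,11] 'b'=='b' → l++,r--
[1,10] 'z'=='z' → l++,r--
[2,9] 'c'=='c' → l++,r--
[3,8] 'z'=='z' → l++,r--
[4,7] 'y'=='y' → l++,r--
[5,6] 'c'=='c' → l++,r--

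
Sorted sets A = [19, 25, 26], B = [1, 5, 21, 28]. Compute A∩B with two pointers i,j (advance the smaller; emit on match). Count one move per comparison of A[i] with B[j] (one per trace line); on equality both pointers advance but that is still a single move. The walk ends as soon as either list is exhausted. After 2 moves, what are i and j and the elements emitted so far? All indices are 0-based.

i=0, j=2, emitted=[]

[i=0,j=0] 19>1 → j++
[i=0,j=1] 19>5 → j++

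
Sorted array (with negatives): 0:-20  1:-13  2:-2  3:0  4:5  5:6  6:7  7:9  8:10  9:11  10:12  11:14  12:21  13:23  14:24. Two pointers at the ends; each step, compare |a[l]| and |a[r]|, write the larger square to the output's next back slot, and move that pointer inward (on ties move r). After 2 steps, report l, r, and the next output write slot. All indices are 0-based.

l=0, r=12, next write slot=12

l=0 r=14: |-20|<=|24| out[14]=576, r--
l=0 r=13: |-20|<=|23| out[13]=529, r--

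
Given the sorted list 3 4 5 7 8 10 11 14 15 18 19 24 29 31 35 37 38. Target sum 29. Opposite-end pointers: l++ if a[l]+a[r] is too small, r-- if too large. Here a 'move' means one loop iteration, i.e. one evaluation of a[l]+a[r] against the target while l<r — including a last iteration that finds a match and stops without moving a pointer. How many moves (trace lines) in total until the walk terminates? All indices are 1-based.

8 moves

l=1 r=17: 3+38=41 >29, r--
l=1 r=16: 3+37=40 >29, r--
l=1 r=15: 3+35=38 >29, r--
l=1 r=14: 3+31=34 >29, r--
l=1 r=13: 3+29=32 >29, r--
l=1 r=12: 3+24=27 <29, l++
l=2 r=12: 4+24=28 <29, l++
l=3 r=12: 5+24=29, found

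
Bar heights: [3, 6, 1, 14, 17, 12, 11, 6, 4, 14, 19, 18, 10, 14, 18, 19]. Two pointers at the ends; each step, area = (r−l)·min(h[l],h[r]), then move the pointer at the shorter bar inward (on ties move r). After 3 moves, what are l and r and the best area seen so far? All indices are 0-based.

l=3, r=15, best area=84

l=0 r=15: min(3,19)*15=45 best=45 *, l++
l=1 r=15: min(6,19)*14=84 best=84 *, l++
l=2 r=15: min(1,19)*13=13 best=84, l++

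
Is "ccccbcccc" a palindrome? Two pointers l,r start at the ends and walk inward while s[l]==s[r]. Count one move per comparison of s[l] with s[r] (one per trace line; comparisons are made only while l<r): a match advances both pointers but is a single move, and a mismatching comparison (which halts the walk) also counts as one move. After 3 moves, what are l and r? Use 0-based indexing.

[0,8] 'c'=='c' → l++,r--
[1,7] 'c'=='c' → l++,r--
[2,6] 'c'=='c' → l++,r--

l=3, r=5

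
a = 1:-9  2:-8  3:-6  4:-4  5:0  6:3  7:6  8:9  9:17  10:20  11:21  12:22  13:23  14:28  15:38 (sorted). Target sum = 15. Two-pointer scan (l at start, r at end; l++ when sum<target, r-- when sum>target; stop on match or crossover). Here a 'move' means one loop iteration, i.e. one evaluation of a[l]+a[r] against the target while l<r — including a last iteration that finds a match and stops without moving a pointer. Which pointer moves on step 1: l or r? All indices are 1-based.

r

[1,15] -9+38=29 >15 → r--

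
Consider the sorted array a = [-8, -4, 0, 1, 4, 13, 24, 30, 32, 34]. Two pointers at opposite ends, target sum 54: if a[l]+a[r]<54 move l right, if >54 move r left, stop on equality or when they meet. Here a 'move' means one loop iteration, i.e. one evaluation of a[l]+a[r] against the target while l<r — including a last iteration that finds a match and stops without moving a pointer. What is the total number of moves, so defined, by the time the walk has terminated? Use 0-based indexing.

9 moves

[0,9] -8+34=26 <54 → l++
[1,9] -4+34=30 <54 → l++
[2,9] 0+34=34 <54 → l++
[3,9] 1+34=35 <54 → l++
[4,9] 4+34=38 <54 → l++
[5,9] 13+34=47 <54 → l++
[6,9] 24+34=58 >54 → r--
[6,8] 24+32=56 >54 → r--
[6,7] 24+30=54 → found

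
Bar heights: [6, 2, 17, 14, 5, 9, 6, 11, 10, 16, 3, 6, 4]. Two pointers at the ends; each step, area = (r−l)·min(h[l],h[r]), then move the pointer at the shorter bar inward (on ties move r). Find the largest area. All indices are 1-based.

max area = 112

l=1 r=13: min(6,4)*12=48 best=48 *, r--
l=1 r=12: min(6,6)*11=66 best=66 *, r--
l=1 r=11: min(6,3)*10=30 best=66, r--
l=1 r=10: min(6,16)*9=54 best=66, l++
l=2 r=10: min(2,16)*8=16 best=66, l++
l=3 r=10: min(17,16)*7=112 best=112 *, r--
l=3 r=9: min(17,10)*6=60 best=112, r--
l=3 r=8: min(17,11)*5=55 best=112, r--
l=3 r=7: min(17,6)*4=24 best=112, r--
l=3 r=6: min(17,9)*3=27 best=112, r--
l=3 r=5: min(17,5)*2=10 best=112, r--
l=3 r=4: min(17,14)*1=14 best=112, r--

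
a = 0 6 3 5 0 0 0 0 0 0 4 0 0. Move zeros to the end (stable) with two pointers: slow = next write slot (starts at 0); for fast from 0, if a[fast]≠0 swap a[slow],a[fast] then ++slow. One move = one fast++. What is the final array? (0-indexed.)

[6, 3, 5, 4, 0, 0, 0, 0, 0, 0, 0, 0, 0]

(s=0,f=0) a[fast]=0 → fast++
(s=0,f=1) a[fast]=6≠0 swap→a[0]=6 → slow++,fast++
(s=1,f=2) a[fast]=3≠0 swap→a[1]=3 → slow++,fast++
(s=2,f=3) a[fast]=5≠0 swap→a[2]=5 → slow++,fast++
(s=3,f=4) a[fast]=0 → fast++
(s=3,f=5) a[fast]=0 → fast++
(s=3,f=6) a[fast]=0 → fast++
(s=3,f=7) a[fast]=0 → fast++
(s=3,f=8) a[fast]=0 → fast++
(s=3,f=9) a[fast]=0 → fast++
(s=3,f=10) a[fast]=4≠0 swap→a[3]=4 → slow++,fast++
(s=4,f=11) a[fast]=0 → fast++
(s=4,f=12) a[fast]=0 → fast++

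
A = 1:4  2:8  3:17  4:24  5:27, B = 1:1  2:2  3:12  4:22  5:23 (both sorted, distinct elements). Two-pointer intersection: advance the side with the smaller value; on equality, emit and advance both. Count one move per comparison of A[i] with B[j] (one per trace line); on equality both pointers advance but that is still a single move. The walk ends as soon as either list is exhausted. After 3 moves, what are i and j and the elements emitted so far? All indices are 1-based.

i=1 j=1: 4>1, j++
i=1 j=2: 4>2, j++
i=1 j=3: 4<12, i++

i=2, j=3, emitted=[]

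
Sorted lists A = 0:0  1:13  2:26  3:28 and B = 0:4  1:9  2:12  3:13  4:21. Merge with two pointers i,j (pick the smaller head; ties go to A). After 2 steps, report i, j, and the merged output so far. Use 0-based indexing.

i=1, j=1, merged so far=[0, 4]

[i=0,j=0] A[i]=0<=B[j]=4 take 0 → i++
[i=1,j=0] A[i]=13>B[j]=4 take 4 → j++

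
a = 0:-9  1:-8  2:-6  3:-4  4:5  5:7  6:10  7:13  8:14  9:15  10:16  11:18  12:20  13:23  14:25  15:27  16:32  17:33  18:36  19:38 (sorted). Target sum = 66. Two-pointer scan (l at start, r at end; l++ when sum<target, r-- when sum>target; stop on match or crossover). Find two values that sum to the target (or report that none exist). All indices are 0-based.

no pair

[0,19] -9+38=29 <66 → l++
[1,19] -8+38=30 <66 → l++
[2,19] -6+38=32 <66 → l++
[3,19] -4+38=34 <66 → l++
[4,19] 5+38=43 <66 → l++
[5,19] 7+38=45 <66 → l++
[6,19] 10+38=48 <66 → l++
[7,19] 13+38=51 <66 → l++
[8,19] 14+38=52 <66 → l++
[9,19] 15+38=53 <66 → l++
[10,19] 16+38=54 <66 → l++
[11,19] 18+38=56 <66 → l++
[12,19] 20+38=58 <66 → l++
[13,19] 23+38=61 <66 → l++
[14,19] 25+38=63 <66 → l++
[15,19] 27+38=65 <66 → l++
[16,19] 32+38=70 >66 → r--
[16,18] 32+36=68 >66 → r--
[16,17] 32+33=65 <66 → l++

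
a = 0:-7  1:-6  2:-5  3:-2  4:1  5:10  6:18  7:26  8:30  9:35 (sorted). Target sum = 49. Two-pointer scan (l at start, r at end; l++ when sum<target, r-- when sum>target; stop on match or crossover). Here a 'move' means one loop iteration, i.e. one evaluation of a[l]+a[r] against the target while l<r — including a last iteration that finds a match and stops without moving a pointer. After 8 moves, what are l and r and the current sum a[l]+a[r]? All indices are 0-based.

l=7, r=8, sum=56

l=0 r=9: -7+35=28 <49, l++
l=1 r=9: -6+35=29 <49, l++
l=2 r=9: -5+35=30 <49, l++
l=3 r=9: -2+35=33 <49, l++
l=4 r=9: 1+35=36 <49, l++
l=5 r=9: 10+35=45 <49, l++
l=6 r=9: 18+35=53 >49, r--
l=6 r=8: 18+30=48 <49, l++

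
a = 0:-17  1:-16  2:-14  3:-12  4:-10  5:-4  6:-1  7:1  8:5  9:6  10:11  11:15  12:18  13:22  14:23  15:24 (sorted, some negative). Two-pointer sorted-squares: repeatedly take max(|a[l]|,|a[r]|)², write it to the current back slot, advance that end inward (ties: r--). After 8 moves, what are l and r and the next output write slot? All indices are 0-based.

l=3, r=10, next write slot=7

l=0 r=15: |-17|<=|24| out[15]=576, r--
l=0 r=14: |-17|<=|23| out[14]=529, r--
l=0 r=13: |-17|<=|22| out[13]=484, r--
l=0 r=12: |-17|<=|18| out[12]=324, r--
l=0 r=11: |-17|>|15| out[11]=289, l++
l=1 r=11: |-16|>|15| out[10]=256, l++
l=2 r=11: |-14|<=|15| out[9]=225, r--
l=2 r=10: |-14|>|11| out[8]=196, l++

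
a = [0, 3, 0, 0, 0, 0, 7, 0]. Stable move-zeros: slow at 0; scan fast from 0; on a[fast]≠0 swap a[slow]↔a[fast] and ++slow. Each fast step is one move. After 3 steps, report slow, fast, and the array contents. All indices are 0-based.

slow=1, fast=3, a=[3, 0, 0, 0, 0, 0, 7, 0]

slow=0 fast=0: a[fast]=0, fast++
slow=0 fast=1: a[fast]=3≠0 swap→a[0]=3, slow++,fast++
slow=1 fast=2: a[fast]=0, fast++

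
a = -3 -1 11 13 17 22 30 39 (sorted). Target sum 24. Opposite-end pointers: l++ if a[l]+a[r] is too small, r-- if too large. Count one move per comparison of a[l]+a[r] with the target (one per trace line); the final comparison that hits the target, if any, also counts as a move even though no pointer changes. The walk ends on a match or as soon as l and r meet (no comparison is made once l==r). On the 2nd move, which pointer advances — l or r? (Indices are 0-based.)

[0,7] -3+39=36 >24 → r--
[0,6] -3+30=27 >24 → r--

r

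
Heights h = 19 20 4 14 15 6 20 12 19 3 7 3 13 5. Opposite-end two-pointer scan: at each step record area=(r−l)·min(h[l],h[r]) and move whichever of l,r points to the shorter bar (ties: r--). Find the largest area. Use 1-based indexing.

max area = 156

l=1 r=14: min(19,5)*13=65 best=65 *, r--
l=1 r=13: min(19,13)*12=156 best=156 *, r--
l=1 r=12: min(19,3)*11=33 best=156, r--
l=1 r=11: min(19,7)*10=70 best=156, r--
l=1 r=10: min(19,3)*9=27 best=156, r--
l=1 r=9: min(19,19)*8=152 best=156, r--
l=1 r=8: min(19,12)*7=84 best=156, r--
l=1 r=7: min(19,20)*6=114 best=156, l++
l=2 r=7: min(20,20)*5=100 best=156, r--
l=2 r=6: min(20,6)*4=24 best=156, r--
l=2 r=5: min(20,15)*3=45 best=156, r--
l=2 r=4: min(20,14)*2=28 best=156, r--
l=2 r=3: min(20,4)*1=4 best=156, r--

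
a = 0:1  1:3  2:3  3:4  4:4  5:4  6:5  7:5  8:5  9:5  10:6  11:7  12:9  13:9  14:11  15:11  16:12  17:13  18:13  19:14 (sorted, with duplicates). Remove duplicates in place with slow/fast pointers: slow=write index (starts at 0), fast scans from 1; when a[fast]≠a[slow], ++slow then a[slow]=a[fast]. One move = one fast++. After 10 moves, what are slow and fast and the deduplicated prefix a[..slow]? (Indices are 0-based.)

slow=4, fast=11, prefix=[1, 3, 4, 5, 6]

slow=0 fast=1: a[fast]=3≠a[slow]=1 write a[1]=3, slow++,fast++
slow=1 fast=2: a[fast]=3=a[slow] dup, fast++
slow=1 fast=3: a[fast]=4≠a[slow]=3 write a[2]=4, slow++,fast++
slow=2 fast=4: a[fast]=4=a[slow] dup, fast++
slow=2 fast=5: a[fast]=4=a[slow] dup, fast++
slow=2 fast=6: a[fast]=5≠a[slow]=4 write a[3]=5, slow++,fast++
slow=3 fast=7: a[fast]=5=a[slow] dup, fast++
slow=3 fast=8: a[fast]=5=a[slow] dup, fast++
slow=3 fast=9: a[fast]=5=a[slow] dup, fast++
slow=3 fast=10: a[fast]=6≠a[slow]=5 write a[4]=6, slow++,fast++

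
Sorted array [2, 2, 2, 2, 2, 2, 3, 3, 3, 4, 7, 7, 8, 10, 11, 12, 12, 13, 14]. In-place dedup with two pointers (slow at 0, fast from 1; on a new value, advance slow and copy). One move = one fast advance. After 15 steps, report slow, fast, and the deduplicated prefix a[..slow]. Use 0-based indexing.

slow=0 fast=1: a[fast]=2=a[slow] dup, fast++
slow=0 fast=2: a[fast]=2=a[slow] dup, fast++
slow=0 fast=3: a[fast]=2=a[slow] dup, fast++
slow=0 fast=4: a[fast]=2=a[slow] dup, fast++
slow=0 fast=5: a[fast]=2=a[slow] dup, fast++
slow=0 fast=6: a[fast]=3≠a[slow]=2 write a[1]=3, slow++,fast++
slow=1 fast=7: a[fast]=3=a[slow] dup, fast++
slow=1 fast=8: a[fast]=3=a[slow] dup, fast++
slow=1 fast=9: a[fast]=4≠a[slow]=3 write a[2]=4, slow++,fast++
slow=2 fast=10: a[fast]=7≠a[slow]=4 write a[3]=7, slow++,fast++
slow=3 fast=11: a[fast]=7=a[slow] dup, fast++
slow=3 fast=12: a[fast]=8≠a[slow]=7 write a[4]=8, slow++,fast++
slow=4 fast=13: a[fast]=10≠a[slow]=8 write a[5]=10, slow++,fast++
slow=5 fast=14: a[fast]=11≠a[slow]=10 write a[6]=11, slow++,fast++
slow=6 fast=15: a[fast]=12≠a[slow]=11 write a[7]=12, slow++,fast++

slow=7, fast=16, prefix=[2, 3, 4, 7, 8, 10, 11, 12]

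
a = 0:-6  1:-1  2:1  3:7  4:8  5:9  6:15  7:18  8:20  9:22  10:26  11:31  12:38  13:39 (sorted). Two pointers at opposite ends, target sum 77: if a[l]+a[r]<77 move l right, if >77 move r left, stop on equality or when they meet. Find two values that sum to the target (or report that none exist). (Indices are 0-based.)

(38, 39)

[0,13] -6+39=33 <77 → l++
[1,13] -1+39=38 <77 → l++
[2,13] 1+39=40 <77 → l++
[3,13] 7+39=46 <77 → l++
[4,13] 8+39=47 <77 → l++
[5,13] 9+39=48 <77 → l++
[6,13] 15+39=54 <77 → l++
[7,13] 18+39=57 <77 → l++
[8,13] 20+39=59 <77 → l++
[9,13] 22+39=61 <77 → l++
[10,13] 26+39=65 <77 → l++
[11,13] 31+39=70 <77 → l++
[12,13] 38+39=77 → found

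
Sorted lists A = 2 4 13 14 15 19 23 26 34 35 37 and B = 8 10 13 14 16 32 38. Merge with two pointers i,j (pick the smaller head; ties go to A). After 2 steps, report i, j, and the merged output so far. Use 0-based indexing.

i=2, j=0, merged so far=[2, 4]

i=0 j=0: A[i]=2<=B[j]=8 take 2, i++
i=1 j=0: A[i]=4<=B[j]=8 take 4, i++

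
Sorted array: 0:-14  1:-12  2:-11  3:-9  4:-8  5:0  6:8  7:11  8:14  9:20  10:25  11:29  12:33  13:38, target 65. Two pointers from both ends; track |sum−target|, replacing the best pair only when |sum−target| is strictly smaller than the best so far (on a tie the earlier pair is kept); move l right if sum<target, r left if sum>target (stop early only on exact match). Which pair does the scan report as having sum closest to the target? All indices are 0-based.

l=0 r=13: -14+38=24 d=41 *, l++
l=1 r=13: -12+38=26 d=39 *, l++
l=2 r=13: -11+38=27 d=38 *, l++
l=3 r=13: -9+38=29 d=36 *, l++
l=4 r=13: -8+38=30 d=35 *, l++
l=5 r=13: 0+38=38 d=27 *, l++
l=6 r=13: 8+38=46 d=19 *, l++
l=7 r=13: 11+38=49 d=16 *, l++
l=8 r=13: 14+38=52 d=13 *, l++
l=9 r=13: 20+38=58 d=7 *, l++
l=10 r=13: 25+38=63 d=2 *, l++
l=11 r=13: 29+38=67 d=2, r--
l=11 r=12: 29+33=62 d=3, l++

pair (25, 38) with sum 63 (|Δ|=2)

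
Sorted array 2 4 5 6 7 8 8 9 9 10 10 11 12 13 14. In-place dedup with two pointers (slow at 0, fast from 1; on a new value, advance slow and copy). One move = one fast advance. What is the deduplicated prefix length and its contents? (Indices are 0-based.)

slow=0 fast=1: a[fast]=4≠a[slow]=2 write a[1]=4, slow++,fast++
slow=1 fast=2: a[fast]=5≠a[slow]=4 write a[2]=5, slow++,fast++
slow=2 fast=3: a[fast]=6≠a[slow]=5 write a[3]=6, slow++,fast++
slow=3 fast=4: a[fast]=7≠a[slow]=6 write a[4]=7, slow++,fast++
slow=4 fast=5: a[fast]=8≠a[slow]=7 write a[5]=8, slow++,fast++
slow=5 fast=6: a[fast]=8=a[slow] dup, fast++
slow=5 fast=7: a[fast]=9≠a[slow]=8 write a[6]=9, slow++,fast++
slow=6 fast=8: a[fast]=9=a[slow] dup, fast++
slow=6 fast=9: a[fast]=10≠a[slow]=9 write a[7]=10, slow++,fast++
slow=7 fast=10: a[fast]=10=a[slow] dup, fast++
slow=7 fast=11: a[fast]=11≠a[slow]=10 write a[8]=11, slow++,fast++
slow=8 fast=12: a[fast]=12≠a[slow]=11 write a[9]=12, slow++,fast++
slow=9 fast=13: a[fast]=13≠a[slow]=12 write a[10]=13, slow++,fast++
slow=10 fast=14: a[fast]=14≠a[slow]=13 write a[11]=14, slow++,fast++

length 12; prefix = [2, 4, 5, 6, 7, 8, 9, 10, 11, 12, 13, 14]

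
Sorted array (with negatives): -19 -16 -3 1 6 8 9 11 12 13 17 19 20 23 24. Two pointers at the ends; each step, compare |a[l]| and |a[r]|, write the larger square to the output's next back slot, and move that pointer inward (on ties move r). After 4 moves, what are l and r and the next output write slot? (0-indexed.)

l=0, r=10, next write slot=10

l=0 r=14: |-19|<=|24| out[14]=576, r--
l=0 r=13: |-19|<=|23| out[13]=529, r--
l=0 r=12: |-19|<=|20| out[12]=400, r--
l=0 r=11: |-19|<=|19| out[11]=361, r--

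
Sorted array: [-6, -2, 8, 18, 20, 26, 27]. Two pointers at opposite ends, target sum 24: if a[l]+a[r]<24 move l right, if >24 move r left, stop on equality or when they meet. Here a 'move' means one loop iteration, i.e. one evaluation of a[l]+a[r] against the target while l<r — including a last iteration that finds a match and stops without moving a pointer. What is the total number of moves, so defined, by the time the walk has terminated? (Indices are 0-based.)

3 moves

[0,6] -6+27=21 <24 → l++
[1,6] -2+27=25 >24 → r--
[1,5] -2+26=24 → found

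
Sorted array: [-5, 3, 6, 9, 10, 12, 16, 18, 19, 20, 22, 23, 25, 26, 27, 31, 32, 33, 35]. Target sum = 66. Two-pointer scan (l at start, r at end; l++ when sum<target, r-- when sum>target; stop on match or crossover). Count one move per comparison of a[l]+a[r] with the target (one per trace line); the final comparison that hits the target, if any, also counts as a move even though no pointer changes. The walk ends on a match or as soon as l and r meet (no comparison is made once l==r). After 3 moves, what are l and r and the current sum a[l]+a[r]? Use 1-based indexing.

[1,19] -5+35=30 <66 → l++
[2,19] 3+35=38 <66 → l++
[3,19] 6+35=41 <66 → l++

l=4, r=19, sum=44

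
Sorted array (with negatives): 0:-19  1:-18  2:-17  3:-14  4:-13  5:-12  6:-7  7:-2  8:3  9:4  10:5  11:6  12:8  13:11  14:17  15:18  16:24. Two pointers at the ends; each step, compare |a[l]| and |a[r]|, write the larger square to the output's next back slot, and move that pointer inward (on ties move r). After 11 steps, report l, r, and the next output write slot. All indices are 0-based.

l=6, r=11, next write slot=5

l=0 r=16: |-19|<=|24| out[16]=576, r--
l=0 r=15: |-19|>|18| out[15]=361, l++
l=1 r=15: |-18|<=|18| out[14]=324, r--
l=1 r=14: |-18|>|17| out[13]=324, l++
l=2 r=14: |-17|<=|17| out[12]=289, r--
l=2 r=13: |-17|>|11| out[11]=289, l++
l=3 r=13: |-14|>|11| out[10]=196, l++
l=4 r=13: |-13|>|11| out[9]=169, l++
l=5 r=13: |-12|>|11| out[8]=144, l++
l=6 r=13: |-7|<=|11| out[7]=121, r--
l=6 r=12: |-7|<=|8| out[6]=64, r--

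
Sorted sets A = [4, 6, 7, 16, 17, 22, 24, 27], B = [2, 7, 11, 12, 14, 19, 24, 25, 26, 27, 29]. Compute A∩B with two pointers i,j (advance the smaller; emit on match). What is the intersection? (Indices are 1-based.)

i=1 j=1: 4>2, j++
i=1 j=2: 4<7, i++
i=2 j=2: 6<7, i++
i=3 j=2: 7==7 emit, i++,j++
i=4 j=3: 16>11, j++
i=4 j=4: 16>12, j++
i=4 j=5: 16>14, j++
i=4 j=6: 16<19, i++
i=5 j=6: 17<19, i++
i=6 j=6: 22>19, j++
i=6 j=7: 22<24, i++
i=7 j=7: 24==24 emit, i++,j++
i=8 j=8: 27>25, j++
i=8 j=9: 27>26, j++
i=8 j=10: 27==27 emit, i++,j++

intersection = [7, 24, 27]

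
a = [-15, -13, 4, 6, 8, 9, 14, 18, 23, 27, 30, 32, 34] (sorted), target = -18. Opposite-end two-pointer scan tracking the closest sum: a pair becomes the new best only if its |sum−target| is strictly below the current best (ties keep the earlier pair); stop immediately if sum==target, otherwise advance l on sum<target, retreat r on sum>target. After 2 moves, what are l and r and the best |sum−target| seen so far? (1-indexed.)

l=1, r=11, best |Δ|=35

[1,13] -15+34=19 d=37 * → r--
[1,12] -15+32=17 d=35 * → r--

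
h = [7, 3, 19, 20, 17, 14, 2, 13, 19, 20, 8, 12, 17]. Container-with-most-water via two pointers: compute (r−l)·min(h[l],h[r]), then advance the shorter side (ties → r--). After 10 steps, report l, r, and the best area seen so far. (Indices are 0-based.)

l=0 r=12: min(7,17)*12=84 best=84 *, l++
l=1 r=12: min(3,17)*11=33 best=84, l++
l=2 r=12: min(19,17)*10=170 best=170 *, r--
l=2 r=11: min(19,12)*9=108 best=170, r--
l=2 r=10: min(19,8)*8=64 best=170, r--
l=2 r=9: min(19,20)*7=133 best=170, l++
l=3 r=9: min(20,20)*6=120 best=170, r--
l=3 r=8: min(20,19)*5=95 best=170, r--
l=3 r=7: min(20,13)*4=52 best=170, r--
l=3 r=6: min(20,2)*3=6 best=170, r--

l=3, r=5, best area=170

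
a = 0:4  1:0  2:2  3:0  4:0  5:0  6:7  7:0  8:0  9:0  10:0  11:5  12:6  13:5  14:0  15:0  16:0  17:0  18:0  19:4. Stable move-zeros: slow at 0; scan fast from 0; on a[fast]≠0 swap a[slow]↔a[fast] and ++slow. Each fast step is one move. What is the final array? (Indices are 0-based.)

(s=0,f=0) a[fast]=4≠0 swap→a[0]=4 → slow++,fast++
(s=1,f=1) a[fast]=0 → fast++
(s=1,f=2) a[fast]=2≠0 swap→a[1]=2 → slow++,fast++
(s=2,f=3) a[fast]=0 → fast++
(s=2,f=4) a[fast]=0 → fast++
(s=2,f=5) a[fast]=0 → fast++
(s=2,f=6) a[fast]=7≠0 swap→a[2]=7 → slow++,fast++
(s=3,f=7) a[fast]=0 → fast++
(s=3,f=8) a[fast]=0 → fast++
(s=3,f=9) a[fast]=0 → fast++
(s=3,f=10) a[fast]=0 → fast++
(s=3,f=11) a[fast]=5≠0 swap→a[3]=5 → slow++,fast++
(s=4,f=12) a[fast]=6≠0 swap→a[4]=6 → slow++,fast++
(s=5,f=13) a[fast]=5≠0 swap→a[5]=5 → slow++,fast++
(s=6,f=14) a[fast]=0 → fast++
(s=6,f=15) a[fast]=0 → fast++
(s=6,f=16) a[fast]=0 → fast++
(s=6,f=17) a[fast]=0 → fast++
(s=6,f=18) a[fast]=0 → fast++
(s=6,f=19) a[fast]=4≠0 swap→a[6]=4 → slow++,fast++

[4, 2, 7, 5, 6, 5, 4, 0, 0, 0, 0, 0, 0, 0, 0, 0, 0, 0, 0, 0]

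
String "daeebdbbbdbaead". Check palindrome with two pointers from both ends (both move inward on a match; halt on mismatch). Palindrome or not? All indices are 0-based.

[0,14] 'd'=='d' → l++,r--
[1,13] 'a'=='a' → l++,r--
[2,12] 'e'=='e' → l++,r--
[3,11] 'e'!='a' → stop

not a palindrome (mismatch at 3,11)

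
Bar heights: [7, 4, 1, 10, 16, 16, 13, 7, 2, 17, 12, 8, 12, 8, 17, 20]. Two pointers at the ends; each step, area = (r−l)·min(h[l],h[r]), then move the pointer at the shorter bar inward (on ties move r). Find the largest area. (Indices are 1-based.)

[1,16] min(7,20)*15=105 best=105 * → l++
[2,16] min(4,20)*14=56 best=105 → l++
[3,16] min(1,20)*13=13 best=105 → l++
[4,16] min(10,20)*12=120 best=120 * → l++
[5,16] min(16,20)*11=176 best=176 * → l++
[6,16] min(16,20)*10=160 best=176 → l++
[7,16] min(13,20)*9=117 best=176 → l++
[8,16] min(7,20)*8=56 best=176 → l++
[9,16] min(2,20)*7=14 best=176 → l++
[10,16] min(17,20)*6=102 best=176 → l++
[11,16] min(12,20)*5=60 best=176 → l++
[12,16] min(8,20)*4=32 best=176 → l++
[13,16] min(12,20)*3=36 best=176 → l++
[14,16] min(8,20)*2=16 best=176 → l++
[15,16] min(17,20)*1=17 best=176 → l++

max area = 176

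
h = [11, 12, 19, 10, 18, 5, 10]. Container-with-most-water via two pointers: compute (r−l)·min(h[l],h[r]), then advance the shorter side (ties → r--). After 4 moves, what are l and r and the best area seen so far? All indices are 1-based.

[1,7] min(11,10)*6=60 best=60 * → r--
[1,6] min(11,5)*5=25 best=60 → r--
[1,5] min(11,18)*4=44 best=60 → l++
[2,5] min(12,18)*3=36 best=60 → l++

l=3, r=5, best area=60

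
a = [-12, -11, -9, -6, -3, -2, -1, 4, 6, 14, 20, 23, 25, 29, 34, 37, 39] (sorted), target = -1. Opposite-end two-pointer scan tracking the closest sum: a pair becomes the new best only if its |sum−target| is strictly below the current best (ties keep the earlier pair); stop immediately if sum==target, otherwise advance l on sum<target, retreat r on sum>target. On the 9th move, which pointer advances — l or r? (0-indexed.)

l

[0,16] -12+39=27 d=28 * → r--
[0,15] -12+37=25 d=26 * → r--
[0,14] -12+34=22 d=23 * → r--
[0,13] -12+29=17 d=18 * → r--
[0,12] -12+25=13 d=14 * → r--
[0,11] -12+23=11 d=12 * → r--
[0,10] -12+20=8 d=9 * → r--
[0,9] -12+14=2 d=3 * → r--
[0,8] -12+6=-6 d=5 → l++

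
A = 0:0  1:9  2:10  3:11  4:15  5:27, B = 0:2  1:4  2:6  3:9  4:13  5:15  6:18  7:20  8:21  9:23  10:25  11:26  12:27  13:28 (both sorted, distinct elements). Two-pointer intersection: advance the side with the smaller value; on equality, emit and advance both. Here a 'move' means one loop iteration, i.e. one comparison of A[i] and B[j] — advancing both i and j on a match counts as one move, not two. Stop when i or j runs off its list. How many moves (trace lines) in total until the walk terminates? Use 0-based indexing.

16 moves

i=0 j=0: 0<2, i++
i=1 j=0: 9>2, j++
i=1 j=1: 9>4, j++
i=1 j=2: 9>6, j++
i=1 j=3: 9==9 emit, i++,j++
i=2 j=4: 10<13, i++
i=3 j=4: 11<13, i++
i=4 j=4: 15>13, j++
i=4 j=5: 15==15 emit, i++,j++
i=5 j=6: 27>18, j++
i=5 j=7: 27>20, j++
i=5 j=8: 27>21, j++
i=5 j=9: 27>23, j++
i=5 j=10: 27>25, j++
i=5 j=11: 27>26, j++
i=5 j=12: 27==27 emit, i++,j++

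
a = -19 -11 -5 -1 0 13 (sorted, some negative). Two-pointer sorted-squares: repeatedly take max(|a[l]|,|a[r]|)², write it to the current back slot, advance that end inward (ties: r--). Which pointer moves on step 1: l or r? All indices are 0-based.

l=0 r=5: |-19|>|13| out[5]=361, l++

l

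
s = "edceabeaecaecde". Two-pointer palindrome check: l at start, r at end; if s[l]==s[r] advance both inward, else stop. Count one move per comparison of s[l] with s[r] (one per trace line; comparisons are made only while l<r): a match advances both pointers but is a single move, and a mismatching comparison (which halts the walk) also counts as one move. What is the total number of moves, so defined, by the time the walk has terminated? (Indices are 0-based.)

l=0 r=14: 'e'=='e', l++,r--
l=1 r=13: 'd'=='d', l++,r--
l=2 r=12: 'c'=='c', l++,r--
l=3 r=11: 'e'=='e', l++,r--
l=4 r=10: 'a'=='a', l++,r--
l=5 r=9: 'b'!='c', stop

6 moves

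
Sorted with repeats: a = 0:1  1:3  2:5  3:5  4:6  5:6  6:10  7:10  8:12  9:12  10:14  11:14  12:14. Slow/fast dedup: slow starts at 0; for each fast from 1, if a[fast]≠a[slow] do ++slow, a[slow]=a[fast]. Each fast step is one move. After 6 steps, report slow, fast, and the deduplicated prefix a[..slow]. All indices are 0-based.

slow=4, fast=7, prefix=[1, 3, 5, 6, 10]

slow=0 fast=1: a[fast]=3≠a[slow]=1 write a[1]=3, slow++,fast++
slow=1 fast=2: a[fast]=5≠a[slow]=3 write a[2]=5, slow++,fast++
slow=2 fast=3: a[fast]=5=a[slow] dup, fast++
slow=2 fast=4: a[fast]=6≠a[slow]=5 write a[3]=6, slow++,fast++
slow=3 fast=5: a[fast]=6=a[slow] dup, fast++
slow=3 fast=6: a[fast]=10≠a[slow]=6 write a[4]=10, slow++,fast++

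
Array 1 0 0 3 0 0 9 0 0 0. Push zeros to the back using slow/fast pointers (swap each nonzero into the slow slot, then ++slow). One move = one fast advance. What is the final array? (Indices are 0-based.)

[1, 3, 9, 0, 0, 0, 0, 0, 0, 0]

slow=0 fast=0: a[fast]=1≠0 swap→a[0]=1, slow++,fast++
slow=1 fast=1: a[fast]=0, fast++
slow=1 fast=2: a[fast]=0, fast++
slow=1 fast=3: a[fast]=3≠0 swap→a[1]=3, slow++,fast++
slow=2 fast=4: a[fast]=0, fast++
slow=2 fast=5: a[fast]=0, fast++
slow=2 fast=6: a[fast]=9≠0 swap→a[2]=9, slow++,fast++
slow=3 fast=7: a[fast]=0, fast++
slow=3 fast=8: a[fast]=0, fast++
slow=3 fast=9: a[fast]=0, fast++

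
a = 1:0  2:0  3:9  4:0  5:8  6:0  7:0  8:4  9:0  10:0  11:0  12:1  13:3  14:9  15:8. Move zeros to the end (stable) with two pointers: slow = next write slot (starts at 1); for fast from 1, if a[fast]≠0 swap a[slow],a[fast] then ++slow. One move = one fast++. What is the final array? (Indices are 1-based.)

[9, 8, 4, 1, 3, 9, 8, 0, 0, 0, 0, 0, 0, 0, 0]

(s=1,f=1) a[fast]=0 → fast++
(s=1,f=2) a[fast]=0 → fast++
(s=1,f=3) a[fast]=9≠0 swap→a[1]=9 → slow++,fast++
(s=2,f=4) a[fast]=0 → fast++
(s=2,f=5) a[fast]=8≠0 swap→a[2]=8 → slow++,fast++
(s=3,f=6) a[fast]=0 → fast++
(s=3,f=7) a[fast]=0 → fast++
(s=3,f=8) a[fast]=4≠0 swap→a[3]=4 → slow++,fast++
(s=4,f=9) a[fast]=0 → fast++
(s=4,f=10) a[fast]=0 → fast++
(s=4,f=11) a[fast]=0 → fast++
(s=4,f=12) a[fast]=1≠0 swap→a[4]=1 → slow++,fast++
(s=5,f=13) a[fast]=3≠0 swap→a[5]=3 → slow++,fast++
(s=6,f=14) a[fast]=9≠0 swap→a[6]=9 → slow++,fast++
(s=7,f=15) a[fast]=8≠0 swap→a[7]=8 → slow++,fast++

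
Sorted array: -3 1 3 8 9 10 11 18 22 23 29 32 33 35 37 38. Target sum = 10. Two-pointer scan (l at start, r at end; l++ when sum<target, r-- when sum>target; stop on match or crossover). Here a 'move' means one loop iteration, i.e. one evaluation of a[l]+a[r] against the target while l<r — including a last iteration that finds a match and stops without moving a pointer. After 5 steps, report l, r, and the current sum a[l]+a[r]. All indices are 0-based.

l=0 r=15: -3+38=35 >10, r--
l=0 r=14: -3+37=34 >10, r--
l=0 r=13: -3+35=32 >10, r--
l=0 r=12: -3+33=30 >10, r--
l=0 r=11: -3+32=29 >10, r--

l=0, r=10, sum=26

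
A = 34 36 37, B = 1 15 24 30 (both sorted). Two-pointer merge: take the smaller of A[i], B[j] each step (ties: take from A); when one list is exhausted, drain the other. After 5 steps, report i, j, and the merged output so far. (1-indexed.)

i=2, j=5, merged so far=[1, 15, 24, 30, 34]

[i=1,j=1] A[i]=34>B[j]=1 take 1 → j++
[i=1,j=2] A[i]=34>B[j]=15 take 15 → j++
[i=1,j=3] A[i]=34>B[j]=24 take 24 → j++
[i=1,j=4] A[i]=34>B[j]=30 take 30 → j++
[i=1,j=5] B done, take A[i]=34 → i++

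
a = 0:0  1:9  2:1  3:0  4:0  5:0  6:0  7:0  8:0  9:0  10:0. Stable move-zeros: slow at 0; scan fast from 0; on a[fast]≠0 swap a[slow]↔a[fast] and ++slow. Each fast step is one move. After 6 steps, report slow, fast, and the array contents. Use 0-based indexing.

slow=0 fast=0: a[fast]=0, fast++
slow=0 fast=1: a[fast]=9≠0 swap→a[0]=9, slow++,fast++
slow=1 fast=2: a[fast]=1≠0 swap→a[1]=1, slow++,fast++
slow=2 fast=3: a[fast]=0, fast++
slow=2 fast=4: a[fast]=0, fast++
slow=2 fast=5: a[fast]=0, fast++

slow=2, fast=6, a=[9, 1, 0, 0, 0, 0, 0, 0, 0, 0, 0]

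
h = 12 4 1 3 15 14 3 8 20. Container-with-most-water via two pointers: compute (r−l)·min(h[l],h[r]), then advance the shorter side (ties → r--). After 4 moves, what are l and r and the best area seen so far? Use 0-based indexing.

l=4, r=8, best area=96

[0,8] min(12,20)*8=96 best=96 * → l++
[1,8] min(4,20)*7=28 best=96 → l++
[2,8] min(1,20)*6=6 best=96 → l++
[3,8] min(3,20)*5=15 best=96 → l++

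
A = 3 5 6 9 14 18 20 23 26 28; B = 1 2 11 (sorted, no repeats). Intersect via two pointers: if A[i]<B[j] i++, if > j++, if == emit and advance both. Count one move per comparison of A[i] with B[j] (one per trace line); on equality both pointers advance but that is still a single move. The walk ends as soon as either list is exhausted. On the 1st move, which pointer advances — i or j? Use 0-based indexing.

j

i=0 j=0: 3>1, j++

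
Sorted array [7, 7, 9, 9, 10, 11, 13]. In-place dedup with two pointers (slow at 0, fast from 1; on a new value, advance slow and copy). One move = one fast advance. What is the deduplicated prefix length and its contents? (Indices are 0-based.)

slow=0 fast=1: a[fast]=7=a[slow] dup, fast++
slow=0 fast=2: a[fast]=9≠a[slow]=7 write a[1]=9, slow++,fast++
slow=1 fast=3: a[fast]=9=a[slow] dup, fast++
slow=1 fast=4: a[fast]=10≠a[slow]=9 write a[2]=10, slow++,fast++
slow=2 fast=5: a[fast]=11≠a[slow]=10 write a[3]=11, slow++,fast++
slow=3 fast=6: a[fast]=13≠a[slow]=11 write a[4]=13, slow++,fast++

length 5; prefix = [7, 9, 10, 11, 13]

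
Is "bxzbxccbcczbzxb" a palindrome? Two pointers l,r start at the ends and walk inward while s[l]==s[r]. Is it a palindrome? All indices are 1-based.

not a palindrome (mismatch at 5,11)

l=1 r=15: 'b'=='b', l++,r--
l=2 r=14: 'x'=='x', l++,r--
l=3 r=13: 'z'=='z', l++,r--
l=4 r=12: 'b'=='b', l++,r--
l=5 r=11: 'x'!='z', stop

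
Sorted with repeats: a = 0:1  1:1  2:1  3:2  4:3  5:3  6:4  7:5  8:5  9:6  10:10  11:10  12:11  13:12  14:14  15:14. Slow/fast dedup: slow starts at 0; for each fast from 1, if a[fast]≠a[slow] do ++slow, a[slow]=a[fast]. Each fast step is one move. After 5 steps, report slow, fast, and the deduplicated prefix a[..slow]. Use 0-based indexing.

slow=2, fast=6, prefix=[1, 2, 3]

slow=0 fast=1: a[fast]=1=a[slow] dup, fast++
slow=0 fast=2: a[fast]=1=a[slow] dup, fast++
slow=0 fast=3: a[fast]=2≠a[slow]=1 write a[1]=2, slow++,fast++
slow=1 fast=4: a[fast]=3≠a[slow]=2 write a[2]=3, slow++,fast++
slow=2 fast=5: a[fast]=3=a[slow] dup, fast++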